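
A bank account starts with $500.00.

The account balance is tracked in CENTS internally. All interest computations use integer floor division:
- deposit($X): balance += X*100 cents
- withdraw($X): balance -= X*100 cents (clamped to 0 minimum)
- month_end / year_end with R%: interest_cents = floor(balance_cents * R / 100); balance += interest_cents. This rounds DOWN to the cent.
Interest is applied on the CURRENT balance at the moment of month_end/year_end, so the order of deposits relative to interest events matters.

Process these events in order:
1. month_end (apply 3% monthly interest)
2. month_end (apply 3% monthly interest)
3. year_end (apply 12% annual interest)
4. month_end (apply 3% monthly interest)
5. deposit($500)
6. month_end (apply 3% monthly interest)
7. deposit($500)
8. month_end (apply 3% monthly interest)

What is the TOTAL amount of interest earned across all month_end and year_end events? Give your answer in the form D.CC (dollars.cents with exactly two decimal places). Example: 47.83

Answer: 194.62

Derivation:
After 1 (month_end (apply 3% monthly interest)): balance=$515.00 total_interest=$15.00
After 2 (month_end (apply 3% monthly interest)): balance=$530.45 total_interest=$30.45
After 3 (year_end (apply 12% annual interest)): balance=$594.10 total_interest=$94.10
After 4 (month_end (apply 3% monthly interest)): balance=$611.92 total_interest=$111.92
After 5 (deposit($500)): balance=$1111.92 total_interest=$111.92
After 6 (month_end (apply 3% monthly interest)): balance=$1145.27 total_interest=$145.27
After 7 (deposit($500)): balance=$1645.27 total_interest=$145.27
After 8 (month_end (apply 3% monthly interest)): balance=$1694.62 total_interest=$194.62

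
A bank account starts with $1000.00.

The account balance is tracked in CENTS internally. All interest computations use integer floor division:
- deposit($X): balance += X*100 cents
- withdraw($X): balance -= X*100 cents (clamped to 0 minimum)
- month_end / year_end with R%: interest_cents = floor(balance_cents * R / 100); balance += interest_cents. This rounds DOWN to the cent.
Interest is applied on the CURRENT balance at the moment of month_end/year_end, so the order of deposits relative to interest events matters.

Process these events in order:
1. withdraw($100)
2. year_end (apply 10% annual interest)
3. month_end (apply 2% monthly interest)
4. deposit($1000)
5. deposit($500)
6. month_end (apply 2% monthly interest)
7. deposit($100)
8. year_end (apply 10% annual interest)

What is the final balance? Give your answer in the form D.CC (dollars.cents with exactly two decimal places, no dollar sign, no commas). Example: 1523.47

After 1 (withdraw($100)): balance=$900.00 total_interest=$0.00
After 2 (year_end (apply 10% annual interest)): balance=$990.00 total_interest=$90.00
After 3 (month_end (apply 2% monthly interest)): balance=$1009.80 total_interest=$109.80
After 4 (deposit($1000)): balance=$2009.80 total_interest=$109.80
After 5 (deposit($500)): balance=$2509.80 total_interest=$109.80
After 6 (month_end (apply 2% monthly interest)): balance=$2559.99 total_interest=$159.99
After 7 (deposit($100)): balance=$2659.99 total_interest=$159.99
After 8 (year_end (apply 10% annual interest)): balance=$2925.98 total_interest=$425.98

Answer: 2925.98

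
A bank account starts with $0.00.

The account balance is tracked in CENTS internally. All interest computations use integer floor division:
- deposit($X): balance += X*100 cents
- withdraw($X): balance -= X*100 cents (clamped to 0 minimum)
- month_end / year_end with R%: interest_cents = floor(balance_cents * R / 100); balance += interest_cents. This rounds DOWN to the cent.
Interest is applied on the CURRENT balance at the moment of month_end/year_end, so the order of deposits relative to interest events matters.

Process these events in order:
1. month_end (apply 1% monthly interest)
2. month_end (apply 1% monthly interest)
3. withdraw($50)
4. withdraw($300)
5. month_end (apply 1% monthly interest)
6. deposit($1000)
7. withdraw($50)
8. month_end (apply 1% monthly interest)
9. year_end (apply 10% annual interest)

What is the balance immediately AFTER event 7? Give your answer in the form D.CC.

Answer: 950.00

Derivation:
After 1 (month_end (apply 1% monthly interest)): balance=$0.00 total_interest=$0.00
After 2 (month_end (apply 1% monthly interest)): balance=$0.00 total_interest=$0.00
After 3 (withdraw($50)): balance=$0.00 total_interest=$0.00
After 4 (withdraw($300)): balance=$0.00 total_interest=$0.00
After 5 (month_end (apply 1% monthly interest)): balance=$0.00 total_interest=$0.00
After 6 (deposit($1000)): balance=$1000.00 total_interest=$0.00
After 7 (withdraw($50)): balance=$950.00 total_interest=$0.00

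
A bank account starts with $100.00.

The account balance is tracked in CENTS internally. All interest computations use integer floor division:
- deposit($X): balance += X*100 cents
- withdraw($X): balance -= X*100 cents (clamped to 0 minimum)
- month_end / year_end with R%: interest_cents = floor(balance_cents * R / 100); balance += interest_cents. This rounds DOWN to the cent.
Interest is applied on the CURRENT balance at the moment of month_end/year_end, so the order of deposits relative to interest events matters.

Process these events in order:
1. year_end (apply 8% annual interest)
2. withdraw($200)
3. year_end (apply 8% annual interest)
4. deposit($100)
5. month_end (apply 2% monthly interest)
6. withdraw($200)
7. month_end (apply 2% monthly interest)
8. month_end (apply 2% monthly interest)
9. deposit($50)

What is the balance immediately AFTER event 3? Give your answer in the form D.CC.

Answer: 0.00

Derivation:
After 1 (year_end (apply 8% annual interest)): balance=$108.00 total_interest=$8.00
After 2 (withdraw($200)): balance=$0.00 total_interest=$8.00
After 3 (year_end (apply 8% annual interest)): balance=$0.00 total_interest=$8.00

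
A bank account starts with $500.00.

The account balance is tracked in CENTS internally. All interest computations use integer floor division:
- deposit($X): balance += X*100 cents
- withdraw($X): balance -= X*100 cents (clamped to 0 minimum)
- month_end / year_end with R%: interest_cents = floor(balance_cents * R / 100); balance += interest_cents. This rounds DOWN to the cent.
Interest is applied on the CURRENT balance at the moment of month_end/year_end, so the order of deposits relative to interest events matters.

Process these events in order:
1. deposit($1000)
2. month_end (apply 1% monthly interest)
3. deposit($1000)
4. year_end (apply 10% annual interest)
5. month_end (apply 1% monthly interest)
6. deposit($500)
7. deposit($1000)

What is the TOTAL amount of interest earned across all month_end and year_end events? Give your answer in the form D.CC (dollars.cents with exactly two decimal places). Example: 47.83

Answer: 294.16

Derivation:
After 1 (deposit($1000)): balance=$1500.00 total_interest=$0.00
After 2 (month_end (apply 1% monthly interest)): balance=$1515.00 total_interest=$15.00
After 3 (deposit($1000)): balance=$2515.00 total_interest=$15.00
After 4 (year_end (apply 10% annual interest)): balance=$2766.50 total_interest=$266.50
After 5 (month_end (apply 1% monthly interest)): balance=$2794.16 total_interest=$294.16
After 6 (deposit($500)): balance=$3294.16 total_interest=$294.16
After 7 (deposit($1000)): balance=$4294.16 total_interest=$294.16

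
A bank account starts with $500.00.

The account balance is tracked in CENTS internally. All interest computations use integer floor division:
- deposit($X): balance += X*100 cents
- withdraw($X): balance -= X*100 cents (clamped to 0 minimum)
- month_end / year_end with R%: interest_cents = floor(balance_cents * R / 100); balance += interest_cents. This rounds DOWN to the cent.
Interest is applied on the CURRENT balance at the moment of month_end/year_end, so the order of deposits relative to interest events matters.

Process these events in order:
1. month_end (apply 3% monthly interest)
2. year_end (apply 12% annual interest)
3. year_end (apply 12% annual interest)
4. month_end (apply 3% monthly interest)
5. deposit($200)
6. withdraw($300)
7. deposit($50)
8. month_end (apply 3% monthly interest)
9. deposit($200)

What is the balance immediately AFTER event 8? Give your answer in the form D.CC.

After 1 (month_end (apply 3% monthly interest)): balance=$515.00 total_interest=$15.00
After 2 (year_end (apply 12% annual interest)): balance=$576.80 total_interest=$76.80
After 3 (year_end (apply 12% annual interest)): balance=$646.01 total_interest=$146.01
After 4 (month_end (apply 3% monthly interest)): balance=$665.39 total_interest=$165.39
After 5 (deposit($200)): balance=$865.39 total_interest=$165.39
After 6 (withdraw($300)): balance=$565.39 total_interest=$165.39
After 7 (deposit($50)): balance=$615.39 total_interest=$165.39
After 8 (month_end (apply 3% monthly interest)): balance=$633.85 total_interest=$183.85

Answer: 633.85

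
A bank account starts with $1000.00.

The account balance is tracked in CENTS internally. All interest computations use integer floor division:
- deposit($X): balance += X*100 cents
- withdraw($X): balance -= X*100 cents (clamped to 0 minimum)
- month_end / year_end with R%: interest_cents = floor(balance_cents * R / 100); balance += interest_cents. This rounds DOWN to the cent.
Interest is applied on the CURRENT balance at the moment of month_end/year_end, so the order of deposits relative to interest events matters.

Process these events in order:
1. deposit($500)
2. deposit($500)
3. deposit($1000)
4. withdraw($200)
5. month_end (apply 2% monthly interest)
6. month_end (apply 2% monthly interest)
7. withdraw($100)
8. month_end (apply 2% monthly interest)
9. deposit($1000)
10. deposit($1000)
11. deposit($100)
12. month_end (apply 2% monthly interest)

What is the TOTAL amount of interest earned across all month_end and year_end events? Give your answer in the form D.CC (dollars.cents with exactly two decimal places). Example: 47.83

Answer: 268.76

Derivation:
After 1 (deposit($500)): balance=$1500.00 total_interest=$0.00
After 2 (deposit($500)): balance=$2000.00 total_interest=$0.00
After 3 (deposit($1000)): balance=$3000.00 total_interest=$0.00
After 4 (withdraw($200)): balance=$2800.00 total_interest=$0.00
After 5 (month_end (apply 2% monthly interest)): balance=$2856.00 total_interest=$56.00
After 6 (month_end (apply 2% monthly interest)): balance=$2913.12 total_interest=$113.12
After 7 (withdraw($100)): balance=$2813.12 total_interest=$113.12
After 8 (month_end (apply 2% monthly interest)): balance=$2869.38 total_interest=$169.38
After 9 (deposit($1000)): balance=$3869.38 total_interest=$169.38
After 10 (deposit($1000)): balance=$4869.38 total_interest=$169.38
After 11 (deposit($100)): balance=$4969.38 total_interest=$169.38
After 12 (month_end (apply 2% monthly interest)): balance=$5068.76 total_interest=$268.76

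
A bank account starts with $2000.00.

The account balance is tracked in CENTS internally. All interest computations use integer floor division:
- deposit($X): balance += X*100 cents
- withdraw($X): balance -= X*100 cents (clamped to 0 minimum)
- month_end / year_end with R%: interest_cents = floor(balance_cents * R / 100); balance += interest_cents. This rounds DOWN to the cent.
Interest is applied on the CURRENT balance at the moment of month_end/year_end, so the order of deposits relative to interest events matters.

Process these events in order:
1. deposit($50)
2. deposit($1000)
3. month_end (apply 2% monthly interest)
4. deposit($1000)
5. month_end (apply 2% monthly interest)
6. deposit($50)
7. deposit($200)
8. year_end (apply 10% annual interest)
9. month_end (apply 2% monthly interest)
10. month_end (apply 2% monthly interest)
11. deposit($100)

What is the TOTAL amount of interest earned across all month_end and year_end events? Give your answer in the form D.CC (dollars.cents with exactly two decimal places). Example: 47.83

After 1 (deposit($50)): balance=$2050.00 total_interest=$0.00
After 2 (deposit($1000)): balance=$3050.00 total_interest=$0.00
After 3 (month_end (apply 2% monthly interest)): balance=$3111.00 total_interest=$61.00
After 4 (deposit($1000)): balance=$4111.00 total_interest=$61.00
After 5 (month_end (apply 2% monthly interest)): balance=$4193.22 total_interest=$143.22
After 6 (deposit($50)): balance=$4243.22 total_interest=$143.22
After 7 (deposit($200)): balance=$4443.22 total_interest=$143.22
After 8 (year_end (apply 10% annual interest)): balance=$4887.54 total_interest=$587.54
After 9 (month_end (apply 2% monthly interest)): balance=$4985.29 total_interest=$685.29
After 10 (month_end (apply 2% monthly interest)): balance=$5084.99 total_interest=$784.99
After 11 (deposit($100)): balance=$5184.99 total_interest=$784.99

Answer: 784.99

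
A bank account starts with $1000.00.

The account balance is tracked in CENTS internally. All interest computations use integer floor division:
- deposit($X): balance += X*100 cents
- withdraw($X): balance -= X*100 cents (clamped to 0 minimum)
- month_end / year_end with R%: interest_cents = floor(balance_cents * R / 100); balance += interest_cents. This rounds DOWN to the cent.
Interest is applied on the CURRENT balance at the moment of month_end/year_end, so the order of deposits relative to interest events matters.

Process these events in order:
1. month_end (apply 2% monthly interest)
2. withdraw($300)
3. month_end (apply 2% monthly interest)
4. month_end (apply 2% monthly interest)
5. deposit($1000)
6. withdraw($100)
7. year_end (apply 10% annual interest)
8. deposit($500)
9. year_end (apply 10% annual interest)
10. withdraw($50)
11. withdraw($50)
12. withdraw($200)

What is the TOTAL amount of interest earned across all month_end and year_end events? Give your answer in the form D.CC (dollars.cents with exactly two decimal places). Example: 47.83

Answer: 445.37

Derivation:
After 1 (month_end (apply 2% monthly interest)): balance=$1020.00 total_interest=$20.00
After 2 (withdraw($300)): balance=$720.00 total_interest=$20.00
After 3 (month_end (apply 2% monthly interest)): balance=$734.40 total_interest=$34.40
After 4 (month_end (apply 2% monthly interest)): balance=$749.08 total_interest=$49.08
After 5 (deposit($1000)): balance=$1749.08 total_interest=$49.08
After 6 (withdraw($100)): balance=$1649.08 total_interest=$49.08
After 7 (year_end (apply 10% annual interest)): balance=$1813.98 total_interest=$213.98
After 8 (deposit($500)): balance=$2313.98 total_interest=$213.98
After 9 (year_end (apply 10% annual interest)): balance=$2545.37 total_interest=$445.37
After 10 (withdraw($50)): balance=$2495.37 total_interest=$445.37
After 11 (withdraw($50)): balance=$2445.37 total_interest=$445.37
After 12 (withdraw($200)): balance=$2245.37 total_interest=$445.37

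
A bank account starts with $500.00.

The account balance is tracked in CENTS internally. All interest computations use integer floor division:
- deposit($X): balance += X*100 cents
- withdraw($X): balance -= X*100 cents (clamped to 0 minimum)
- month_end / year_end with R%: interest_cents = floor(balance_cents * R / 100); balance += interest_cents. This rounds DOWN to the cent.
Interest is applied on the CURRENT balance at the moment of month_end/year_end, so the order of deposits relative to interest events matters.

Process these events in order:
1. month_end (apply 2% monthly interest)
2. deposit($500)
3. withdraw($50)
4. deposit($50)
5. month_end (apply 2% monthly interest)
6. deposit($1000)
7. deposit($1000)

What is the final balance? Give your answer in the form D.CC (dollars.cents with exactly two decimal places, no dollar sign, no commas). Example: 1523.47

Answer: 3030.20

Derivation:
After 1 (month_end (apply 2% monthly interest)): balance=$510.00 total_interest=$10.00
After 2 (deposit($500)): balance=$1010.00 total_interest=$10.00
After 3 (withdraw($50)): balance=$960.00 total_interest=$10.00
After 4 (deposit($50)): balance=$1010.00 total_interest=$10.00
After 5 (month_end (apply 2% monthly interest)): balance=$1030.20 total_interest=$30.20
After 6 (deposit($1000)): balance=$2030.20 total_interest=$30.20
After 7 (deposit($1000)): balance=$3030.20 total_interest=$30.20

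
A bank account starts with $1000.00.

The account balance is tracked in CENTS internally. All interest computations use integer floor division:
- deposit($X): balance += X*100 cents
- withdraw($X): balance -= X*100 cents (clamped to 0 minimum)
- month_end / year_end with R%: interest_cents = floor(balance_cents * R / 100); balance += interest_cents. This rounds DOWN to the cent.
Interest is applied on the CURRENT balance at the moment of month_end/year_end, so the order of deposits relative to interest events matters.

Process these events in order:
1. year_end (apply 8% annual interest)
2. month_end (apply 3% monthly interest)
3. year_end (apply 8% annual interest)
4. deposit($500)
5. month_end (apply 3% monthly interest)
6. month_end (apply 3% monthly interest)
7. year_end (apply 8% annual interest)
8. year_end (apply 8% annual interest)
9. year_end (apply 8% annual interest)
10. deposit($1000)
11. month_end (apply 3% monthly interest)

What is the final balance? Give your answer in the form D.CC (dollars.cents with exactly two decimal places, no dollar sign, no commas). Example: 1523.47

Answer: 3371.98

Derivation:
After 1 (year_end (apply 8% annual interest)): balance=$1080.00 total_interest=$80.00
After 2 (month_end (apply 3% monthly interest)): balance=$1112.40 total_interest=$112.40
After 3 (year_end (apply 8% annual interest)): balance=$1201.39 total_interest=$201.39
After 4 (deposit($500)): balance=$1701.39 total_interest=$201.39
After 5 (month_end (apply 3% monthly interest)): balance=$1752.43 total_interest=$252.43
After 6 (month_end (apply 3% monthly interest)): balance=$1805.00 total_interest=$305.00
After 7 (year_end (apply 8% annual interest)): balance=$1949.40 total_interest=$449.40
After 8 (year_end (apply 8% annual interest)): balance=$2105.35 total_interest=$605.35
After 9 (year_end (apply 8% annual interest)): balance=$2273.77 total_interest=$773.77
After 10 (deposit($1000)): balance=$3273.77 total_interest=$773.77
After 11 (month_end (apply 3% monthly interest)): balance=$3371.98 total_interest=$871.98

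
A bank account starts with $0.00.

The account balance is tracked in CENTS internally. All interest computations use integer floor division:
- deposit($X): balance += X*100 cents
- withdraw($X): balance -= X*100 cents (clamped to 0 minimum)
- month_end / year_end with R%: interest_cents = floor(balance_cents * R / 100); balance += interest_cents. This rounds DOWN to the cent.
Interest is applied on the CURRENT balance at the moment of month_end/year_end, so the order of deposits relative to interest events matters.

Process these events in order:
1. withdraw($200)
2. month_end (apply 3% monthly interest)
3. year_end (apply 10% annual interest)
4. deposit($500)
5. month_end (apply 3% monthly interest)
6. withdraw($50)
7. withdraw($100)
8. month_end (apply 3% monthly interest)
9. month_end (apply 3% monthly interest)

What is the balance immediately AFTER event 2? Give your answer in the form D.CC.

After 1 (withdraw($200)): balance=$0.00 total_interest=$0.00
After 2 (month_end (apply 3% monthly interest)): balance=$0.00 total_interest=$0.00

Answer: 0.00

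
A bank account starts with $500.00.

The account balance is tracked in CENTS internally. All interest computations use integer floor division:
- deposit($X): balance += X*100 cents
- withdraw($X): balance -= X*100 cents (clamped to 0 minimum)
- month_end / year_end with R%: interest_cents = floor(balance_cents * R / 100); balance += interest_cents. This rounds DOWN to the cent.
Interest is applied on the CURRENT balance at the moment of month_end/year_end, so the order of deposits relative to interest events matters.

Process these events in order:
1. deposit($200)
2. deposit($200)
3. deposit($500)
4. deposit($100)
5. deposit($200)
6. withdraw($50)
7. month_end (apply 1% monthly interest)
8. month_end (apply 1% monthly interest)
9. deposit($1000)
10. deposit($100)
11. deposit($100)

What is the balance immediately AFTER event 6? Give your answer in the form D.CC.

After 1 (deposit($200)): balance=$700.00 total_interest=$0.00
After 2 (deposit($200)): balance=$900.00 total_interest=$0.00
After 3 (deposit($500)): balance=$1400.00 total_interest=$0.00
After 4 (deposit($100)): balance=$1500.00 total_interest=$0.00
After 5 (deposit($200)): balance=$1700.00 total_interest=$0.00
After 6 (withdraw($50)): balance=$1650.00 total_interest=$0.00

Answer: 1650.00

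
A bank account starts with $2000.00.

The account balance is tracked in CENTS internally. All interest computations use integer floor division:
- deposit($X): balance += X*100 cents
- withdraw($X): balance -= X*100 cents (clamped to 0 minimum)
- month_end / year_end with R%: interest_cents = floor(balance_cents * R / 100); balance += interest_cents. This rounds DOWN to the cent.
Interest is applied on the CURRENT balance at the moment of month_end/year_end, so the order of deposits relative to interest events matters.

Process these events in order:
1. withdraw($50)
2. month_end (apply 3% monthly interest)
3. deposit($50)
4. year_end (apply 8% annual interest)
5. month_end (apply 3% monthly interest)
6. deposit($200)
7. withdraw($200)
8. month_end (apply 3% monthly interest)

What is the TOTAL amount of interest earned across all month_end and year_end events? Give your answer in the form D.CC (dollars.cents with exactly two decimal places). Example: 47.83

After 1 (withdraw($50)): balance=$1950.00 total_interest=$0.00
After 2 (month_end (apply 3% monthly interest)): balance=$2008.50 total_interest=$58.50
After 3 (deposit($50)): balance=$2058.50 total_interest=$58.50
After 4 (year_end (apply 8% annual interest)): balance=$2223.18 total_interest=$223.18
After 5 (month_end (apply 3% monthly interest)): balance=$2289.87 total_interest=$289.87
After 6 (deposit($200)): balance=$2489.87 total_interest=$289.87
After 7 (withdraw($200)): balance=$2289.87 total_interest=$289.87
After 8 (month_end (apply 3% monthly interest)): balance=$2358.56 total_interest=$358.56

Answer: 358.56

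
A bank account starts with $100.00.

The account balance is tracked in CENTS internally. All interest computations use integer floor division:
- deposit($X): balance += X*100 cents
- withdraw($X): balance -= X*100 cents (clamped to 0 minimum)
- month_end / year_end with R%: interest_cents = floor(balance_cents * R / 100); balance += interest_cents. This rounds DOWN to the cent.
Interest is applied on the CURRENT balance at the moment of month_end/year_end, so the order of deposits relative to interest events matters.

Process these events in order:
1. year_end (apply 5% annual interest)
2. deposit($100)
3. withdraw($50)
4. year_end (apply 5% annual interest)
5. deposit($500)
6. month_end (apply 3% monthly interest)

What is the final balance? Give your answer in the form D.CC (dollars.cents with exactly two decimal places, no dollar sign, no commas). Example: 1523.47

Answer: 682.63

Derivation:
After 1 (year_end (apply 5% annual interest)): balance=$105.00 total_interest=$5.00
After 2 (deposit($100)): balance=$205.00 total_interest=$5.00
After 3 (withdraw($50)): balance=$155.00 total_interest=$5.00
After 4 (year_end (apply 5% annual interest)): balance=$162.75 total_interest=$12.75
After 5 (deposit($500)): balance=$662.75 total_interest=$12.75
After 6 (month_end (apply 3% monthly interest)): balance=$682.63 total_interest=$32.63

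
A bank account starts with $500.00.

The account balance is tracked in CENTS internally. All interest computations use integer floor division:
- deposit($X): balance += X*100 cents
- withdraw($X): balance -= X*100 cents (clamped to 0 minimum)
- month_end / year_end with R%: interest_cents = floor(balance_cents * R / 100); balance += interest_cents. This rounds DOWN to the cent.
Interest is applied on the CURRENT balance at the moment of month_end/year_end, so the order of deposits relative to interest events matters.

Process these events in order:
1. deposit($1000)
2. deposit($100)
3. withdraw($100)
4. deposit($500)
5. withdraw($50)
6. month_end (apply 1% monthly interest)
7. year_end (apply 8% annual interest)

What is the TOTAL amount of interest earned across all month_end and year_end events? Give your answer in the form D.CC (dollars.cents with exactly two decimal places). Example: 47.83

After 1 (deposit($1000)): balance=$1500.00 total_interest=$0.00
After 2 (deposit($100)): balance=$1600.00 total_interest=$0.00
After 3 (withdraw($100)): balance=$1500.00 total_interest=$0.00
After 4 (deposit($500)): balance=$2000.00 total_interest=$0.00
After 5 (withdraw($50)): balance=$1950.00 total_interest=$0.00
After 6 (month_end (apply 1% monthly interest)): balance=$1969.50 total_interest=$19.50
After 7 (year_end (apply 8% annual interest)): balance=$2127.06 total_interest=$177.06

Answer: 177.06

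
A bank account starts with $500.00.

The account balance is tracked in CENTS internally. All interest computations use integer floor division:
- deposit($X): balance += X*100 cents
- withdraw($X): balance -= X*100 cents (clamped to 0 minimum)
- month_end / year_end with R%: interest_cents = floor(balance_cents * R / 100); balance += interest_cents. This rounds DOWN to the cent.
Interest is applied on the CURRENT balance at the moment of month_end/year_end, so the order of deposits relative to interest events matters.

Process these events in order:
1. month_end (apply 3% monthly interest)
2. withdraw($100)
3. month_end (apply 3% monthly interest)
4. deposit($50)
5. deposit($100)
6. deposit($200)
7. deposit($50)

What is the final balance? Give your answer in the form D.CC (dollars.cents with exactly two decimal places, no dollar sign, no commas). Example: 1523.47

Answer: 827.45

Derivation:
After 1 (month_end (apply 3% monthly interest)): balance=$515.00 total_interest=$15.00
After 2 (withdraw($100)): balance=$415.00 total_interest=$15.00
After 3 (month_end (apply 3% monthly interest)): balance=$427.45 total_interest=$27.45
After 4 (deposit($50)): balance=$477.45 total_interest=$27.45
After 5 (deposit($100)): balance=$577.45 total_interest=$27.45
After 6 (deposit($200)): balance=$777.45 total_interest=$27.45
After 7 (deposit($50)): balance=$827.45 total_interest=$27.45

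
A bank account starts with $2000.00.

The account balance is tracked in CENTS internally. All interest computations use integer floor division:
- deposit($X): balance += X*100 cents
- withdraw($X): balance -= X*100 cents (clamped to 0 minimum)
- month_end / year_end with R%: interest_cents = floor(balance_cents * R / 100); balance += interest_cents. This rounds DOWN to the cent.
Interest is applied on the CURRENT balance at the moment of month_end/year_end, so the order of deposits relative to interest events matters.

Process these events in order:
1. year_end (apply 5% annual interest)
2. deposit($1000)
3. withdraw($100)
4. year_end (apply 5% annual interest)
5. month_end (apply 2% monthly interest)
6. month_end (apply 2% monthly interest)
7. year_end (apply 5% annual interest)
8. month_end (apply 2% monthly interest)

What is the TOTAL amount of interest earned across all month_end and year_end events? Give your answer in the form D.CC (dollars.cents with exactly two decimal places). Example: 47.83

Answer: 609.94

Derivation:
After 1 (year_end (apply 5% annual interest)): balance=$2100.00 total_interest=$100.00
After 2 (deposit($1000)): balance=$3100.00 total_interest=$100.00
After 3 (withdraw($100)): balance=$3000.00 total_interest=$100.00
After 4 (year_end (apply 5% annual interest)): balance=$3150.00 total_interest=$250.00
After 5 (month_end (apply 2% monthly interest)): balance=$3213.00 total_interest=$313.00
After 6 (month_end (apply 2% monthly interest)): balance=$3277.26 total_interest=$377.26
After 7 (year_end (apply 5% annual interest)): balance=$3441.12 total_interest=$541.12
After 8 (month_end (apply 2% monthly interest)): balance=$3509.94 total_interest=$609.94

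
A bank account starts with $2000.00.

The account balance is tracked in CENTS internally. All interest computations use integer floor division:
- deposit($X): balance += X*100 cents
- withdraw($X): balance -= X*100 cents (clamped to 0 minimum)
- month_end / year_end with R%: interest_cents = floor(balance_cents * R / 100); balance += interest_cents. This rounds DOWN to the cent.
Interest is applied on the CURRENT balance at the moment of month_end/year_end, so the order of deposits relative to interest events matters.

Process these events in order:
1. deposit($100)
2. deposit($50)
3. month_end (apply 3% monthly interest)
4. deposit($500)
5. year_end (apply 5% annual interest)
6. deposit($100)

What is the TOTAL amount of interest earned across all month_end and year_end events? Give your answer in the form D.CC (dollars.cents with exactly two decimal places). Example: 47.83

Answer: 200.22

Derivation:
After 1 (deposit($100)): balance=$2100.00 total_interest=$0.00
After 2 (deposit($50)): balance=$2150.00 total_interest=$0.00
After 3 (month_end (apply 3% monthly interest)): balance=$2214.50 total_interest=$64.50
After 4 (deposit($500)): balance=$2714.50 total_interest=$64.50
After 5 (year_end (apply 5% annual interest)): balance=$2850.22 total_interest=$200.22
After 6 (deposit($100)): balance=$2950.22 total_interest=$200.22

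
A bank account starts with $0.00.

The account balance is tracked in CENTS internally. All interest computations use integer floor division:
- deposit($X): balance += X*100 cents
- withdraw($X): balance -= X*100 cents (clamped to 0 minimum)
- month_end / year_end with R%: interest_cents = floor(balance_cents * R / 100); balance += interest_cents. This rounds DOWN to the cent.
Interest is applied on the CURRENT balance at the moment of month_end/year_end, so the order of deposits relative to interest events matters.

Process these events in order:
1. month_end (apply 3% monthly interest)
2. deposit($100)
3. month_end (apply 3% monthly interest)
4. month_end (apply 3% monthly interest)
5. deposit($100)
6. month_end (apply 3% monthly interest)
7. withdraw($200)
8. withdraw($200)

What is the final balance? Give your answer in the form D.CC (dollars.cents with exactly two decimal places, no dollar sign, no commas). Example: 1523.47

After 1 (month_end (apply 3% monthly interest)): balance=$0.00 total_interest=$0.00
After 2 (deposit($100)): balance=$100.00 total_interest=$0.00
After 3 (month_end (apply 3% monthly interest)): balance=$103.00 total_interest=$3.00
After 4 (month_end (apply 3% monthly interest)): balance=$106.09 total_interest=$6.09
After 5 (deposit($100)): balance=$206.09 total_interest=$6.09
After 6 (month_end (apply 3% monthly interest)): balance=$212.27 total_interest=$12.27
After 7 (withdraw($200)): balance=$12.27 total_interest=$12.27
After 8 (withdraw($200)): balance=$0.00 total_interest=$12.27

Answer: 0.00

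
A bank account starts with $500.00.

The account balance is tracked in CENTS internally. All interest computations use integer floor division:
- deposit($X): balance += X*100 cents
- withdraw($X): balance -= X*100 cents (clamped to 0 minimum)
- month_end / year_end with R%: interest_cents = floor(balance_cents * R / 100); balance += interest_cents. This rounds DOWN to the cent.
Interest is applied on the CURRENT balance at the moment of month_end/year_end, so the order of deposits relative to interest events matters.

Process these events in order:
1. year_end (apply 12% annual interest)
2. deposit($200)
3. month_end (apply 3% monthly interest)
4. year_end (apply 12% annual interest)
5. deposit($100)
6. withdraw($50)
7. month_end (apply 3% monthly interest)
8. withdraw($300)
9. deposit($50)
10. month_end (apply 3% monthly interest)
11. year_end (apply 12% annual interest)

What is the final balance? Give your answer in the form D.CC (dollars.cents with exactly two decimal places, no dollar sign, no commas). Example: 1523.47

After 1 (year_end (apply 12% annual interest)): balance=$560.00 total_interest=$60.00
After 2 (deposit($200)): balance=$760.00 total_interest=$60.00
After 3 (month_end (apply 3% monthly interest)): balance=$782.80 total_interest=$82.80
After 4 (year_end (apply 12% annual interest)): balance=$876.73 total_interest=$176.73
After 5 (deposit($100)): balance=$976.73 total_interest=$176.73
After 6 (withdraw($50)): balance=$926.73 total_interest=$176.73
After 7 (month_end (apply 3% monthly interest)): balance=$954.53 total_interest=$204.53
After 8 (withdraw($300)): balance=$654.53 total_interest=$204.53
After 9 (deposit($50)): balance=$704.53 total_interest=$204.53
After 10 (month_end (apply 3% monthly interest)): balance=$725.66 total_interest=$225.66
After 11 (year_end (apply 12% annual interest)): balance=$812.73 total_interest=$312.73

Answer: 812.73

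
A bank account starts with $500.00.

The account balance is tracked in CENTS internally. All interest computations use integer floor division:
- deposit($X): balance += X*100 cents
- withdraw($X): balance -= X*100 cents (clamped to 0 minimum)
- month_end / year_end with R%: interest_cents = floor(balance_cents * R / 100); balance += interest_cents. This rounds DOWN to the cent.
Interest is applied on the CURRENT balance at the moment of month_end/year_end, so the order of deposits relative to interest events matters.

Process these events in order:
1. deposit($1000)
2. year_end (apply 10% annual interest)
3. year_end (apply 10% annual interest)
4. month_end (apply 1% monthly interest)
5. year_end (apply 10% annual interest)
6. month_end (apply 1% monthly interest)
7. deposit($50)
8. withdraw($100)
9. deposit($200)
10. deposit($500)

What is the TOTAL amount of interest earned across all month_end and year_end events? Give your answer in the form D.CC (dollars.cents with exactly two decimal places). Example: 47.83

After 1 (deposit($1000)): balance=$1500.00 total_interest=$0.00
After 2 (year_end (apply 10% annual interest)): balance=$1650.00 total_interest=$150.00
After 3 (year_end (apply 10% annual interest)): balance=$1815.00 total_interest=$315.00
After 4 (month_end (apply 1% monthly interest)): balance=$1833.15 total_interest=$333.15
After 5 (year_end (apply 10% annual interest)): balance=$2016.46 total_interest=$516.46
After 6 (month_end (apply 1% monthly interest)): balance=$2036.62 total_interest=$536.62
After 7 (deposit($50)): balance=$2086.62 total_interest=$536.62
After 8 (withdraw($100)): balance=$1986.62 total_interest=$536.62
After 9 (deposit($200)): balance=$2186.62 total_interest=$536.62
After 10 (deposit($500)): balance=$2686.62 total_interest=$536.62

Answer: 536.62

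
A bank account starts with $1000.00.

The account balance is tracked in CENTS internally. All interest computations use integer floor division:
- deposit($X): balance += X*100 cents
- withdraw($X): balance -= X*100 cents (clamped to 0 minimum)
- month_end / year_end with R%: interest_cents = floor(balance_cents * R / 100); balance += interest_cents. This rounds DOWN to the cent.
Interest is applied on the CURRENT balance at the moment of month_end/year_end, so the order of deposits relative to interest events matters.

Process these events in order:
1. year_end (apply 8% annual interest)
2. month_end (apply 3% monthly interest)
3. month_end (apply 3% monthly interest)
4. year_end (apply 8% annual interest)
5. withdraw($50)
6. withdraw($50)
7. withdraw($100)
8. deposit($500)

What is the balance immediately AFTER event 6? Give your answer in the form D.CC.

After 1 (year_end (apply 8% annual interest)): balance=$1080.00 total_interest=$80.00
After 2 (month_end (apply 3% monthly interest)): balance=$1112.40 total_interest=$112.40
After 3 (month_end (apply 3% monthly interest)): balance=$1145.77 total_interest=$145.77
After 4 (year_end (apply 8% annual interest)): balance=$1237.43 total_interest=$237.43
After 5 (withdraw($50)): balance=$1187.43 total_interest=$237.43
After 6 (withdraw($50)): balance=$1137.43 total_interest=$237.43

Answer: 1137.43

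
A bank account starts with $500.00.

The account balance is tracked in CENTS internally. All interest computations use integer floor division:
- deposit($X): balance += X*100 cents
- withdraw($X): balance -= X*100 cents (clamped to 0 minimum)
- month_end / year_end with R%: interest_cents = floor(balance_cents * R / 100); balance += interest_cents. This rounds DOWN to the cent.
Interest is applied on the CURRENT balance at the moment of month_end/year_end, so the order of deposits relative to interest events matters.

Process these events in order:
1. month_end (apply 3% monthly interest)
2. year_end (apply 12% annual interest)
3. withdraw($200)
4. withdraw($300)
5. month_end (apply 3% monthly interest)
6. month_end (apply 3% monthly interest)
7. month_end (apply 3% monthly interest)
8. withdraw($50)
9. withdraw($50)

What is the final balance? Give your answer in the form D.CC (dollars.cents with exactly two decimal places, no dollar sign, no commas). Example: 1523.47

After 1 (month_end (apply 3% monthly interest)): balance=$515.00 total_interest=$15.00
After 2 (year_end (apply 12% annual interest)): balance=$576.80 total_interest=$76.80
After 3 (withdraw($200)): balance=$376.80 total_interest=$76.80
After 4 (withdraw($300)): balance=$76.80 total_interest=$76.80
After 5 (month_end (apply 3% monthly interest)): balance=$79.10 total_interest=$79.10
After 6 (month_end (apply 3% monthly interest)): balance=$81.47 total_interest=$81.47
After 7 (month_end (apply 3% monthly interest)): balance=$83.91 total_interest=$83.91
After 8 (withdraw($50)): balance=$33.91 total_interest=$83.91
After 9 (withdraw($50)): balance=$0.00 total_interest=$83.91

Answer: 0.00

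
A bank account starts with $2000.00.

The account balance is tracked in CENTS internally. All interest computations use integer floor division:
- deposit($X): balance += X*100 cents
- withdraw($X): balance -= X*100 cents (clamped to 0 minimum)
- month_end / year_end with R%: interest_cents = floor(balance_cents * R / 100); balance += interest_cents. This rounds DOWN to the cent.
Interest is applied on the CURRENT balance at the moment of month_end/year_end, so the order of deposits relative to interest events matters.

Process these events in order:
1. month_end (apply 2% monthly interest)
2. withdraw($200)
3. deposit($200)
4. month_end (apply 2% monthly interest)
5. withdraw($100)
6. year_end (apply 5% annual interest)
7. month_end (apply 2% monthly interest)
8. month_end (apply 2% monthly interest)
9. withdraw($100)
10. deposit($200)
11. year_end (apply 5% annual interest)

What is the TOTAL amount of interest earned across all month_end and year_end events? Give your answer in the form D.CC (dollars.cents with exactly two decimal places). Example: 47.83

After 1 (month_end (apply 2% monthly interest)): balance=$2040.00 total_interest=$40.00
After 2 (withdraw($200)): balance=$1840.00 total_interest=$40.00
After 3 (deposit($200)): balance=$2040.00 total_interest=$40.00
After 4 (month_end (apply 2% monthly interest)): balance=$2080.80 total_interest=$80.80
After 5 (withdraw($100)): balance=$1980.80 total_interest=$80.80
After 6 (year_end (apply 5% annual interest)): balance=$2079.84 total_interest=$179.84
After 7 (month_end (apply 2% monthly interest)): balance=$2121.43 total_interest=$221.43
After 8 (month_end (apply 2% monthly interest)): balance=$2163.85 total_interest=$263.85
After 9 (withdraw($100)): balance=$2063.85 total_interest=$263.85
After 10 (deposit($200)): balance=$2263.85 total_interest=$263.85
After 11 (year_end (apply 5% annual interest)): balance=$2377.04 total_interest=$377.04

Answer: 377.04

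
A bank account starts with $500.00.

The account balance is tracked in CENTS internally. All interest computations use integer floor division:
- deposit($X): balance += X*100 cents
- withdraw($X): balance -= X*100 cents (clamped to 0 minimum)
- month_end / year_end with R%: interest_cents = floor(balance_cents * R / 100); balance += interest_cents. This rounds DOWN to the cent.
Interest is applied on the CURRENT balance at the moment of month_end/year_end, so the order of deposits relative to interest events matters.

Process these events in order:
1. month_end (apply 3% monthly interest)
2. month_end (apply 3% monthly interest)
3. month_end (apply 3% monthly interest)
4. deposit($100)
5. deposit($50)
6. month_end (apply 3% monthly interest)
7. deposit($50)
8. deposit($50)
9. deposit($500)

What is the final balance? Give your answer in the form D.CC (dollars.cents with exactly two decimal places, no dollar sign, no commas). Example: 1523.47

Answer: 1317.25

Derivation:
After 1 (month_end (apply 3% monthly interest)): balance=$515.00 total_interest=$15.00
After 2 (month_end (apply 3% monthly interest)): balance=$530.45 total_interest=$30.45
After 3 (month_end (apply 3% monthly interest)): balance=$546.36 total_interest=$46.36
After 4 (deposit($100)): balance=$646.36 total_interest=$46.36
After 5 (deposit($50)): balance=$696.36 total_interest=$46.36
After 6 (month_end (apply 3% monthly interest)): balance=$717.25 total_interest=$67.25
After 7 (deposit($50)): balance=$767.25 total_interest=$67.25
After 8 (deposit($50)): balance=$817.25 total_interest=$67.25
After 9 (deposit($500)): balance=$1317.25 total_interest=$67.25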